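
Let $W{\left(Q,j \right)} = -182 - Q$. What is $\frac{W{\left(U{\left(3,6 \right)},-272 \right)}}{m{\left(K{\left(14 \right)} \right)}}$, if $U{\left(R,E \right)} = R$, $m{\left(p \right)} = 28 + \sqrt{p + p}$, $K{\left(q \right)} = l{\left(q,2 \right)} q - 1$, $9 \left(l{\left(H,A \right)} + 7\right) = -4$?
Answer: $- \frac{4662}{895} + \frac{111 i \sqrt{1894}}{1790} \approx -5.2089 + 2.6987 i$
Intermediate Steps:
$l{\left(H,A \right)} = - \frac{67}{9}$ ($l{\left(H,A \right)} = -7 + \frac{1}{9} \left(-4\right) = -7 - \frac{4}{9} = - \frac{67}{9}$)
$K{\left(q \right)} = -1 - \frac{67 q}{9}$ ($K{\left(q \right)} = - \frac{67 q}{9} - 1 = -1 - \frac{67 q}{9}$)
$m{\left(p \right)} = 28 + \sqrt{2} \sqrt{p}$ ($m{\left(p \right)} = 28 + \sqrt{2 p} = 28 + \sqrt{2} \sqrt{p}$)
$\frac{W{\left(U{\left(3,6 \right)},-272 \right)}}{m{\left(K{\left(14 \right)} \right)}} = \frac{-182 - 3}{28 + \sqrt{2} \sqrt{-1 - \frac{938}{9}}} = - \frac{185}{28 + \sqrt{2} \sqrt{- \frac{947}{9}}} = - \frac{185}{28 + \sqrt{2} \frac{i \sqrt{947}}{3}} = - \frac{185}{28 + \frac{i \sqrt{1894}}{3}}$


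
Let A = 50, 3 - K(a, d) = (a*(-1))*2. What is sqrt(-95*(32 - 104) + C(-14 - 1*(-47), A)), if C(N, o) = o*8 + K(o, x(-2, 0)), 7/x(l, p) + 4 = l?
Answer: sqrt(7343) ≈ 85.691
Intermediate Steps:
x(l, p) = 7/(-4 + l)
K(a, d) = 3 + 2*a (K(a, d) = 3 - a*(-1)*2 = 3 - (-a)*2 = 3 - (-2)*a = 3 + 2*a)
C(N, o) = 3 + 10*o (C(N, o) = o*8 + (3 + 2*o) = 8*o + (3 + 2*o) = 3 + 10*o)
sqrt(-95*(32 - 104) + C(-14 - 1*(-47), A)) = sqrt(-95*(32 - 104) + (3 + 10*50)) = sqrt(-95*(-72) + (3 + 500)) = sqrt(6840 + 503) = sqrt(7343)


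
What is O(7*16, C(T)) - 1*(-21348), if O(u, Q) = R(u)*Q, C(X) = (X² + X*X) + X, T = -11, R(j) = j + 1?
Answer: 47451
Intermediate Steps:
R(j) = 1 + j
C(X) = X + 2*X² (C(X) = (X² + X²) + X = 2*X² + X = X + 2*X²)
O(u, Q) = Q*(1 + u) (O(u, Q) = (1 + u)*Q = Q*(1 + u))
O(7*16, C(T)) - 1*(-21348) = (-11*(1 + 2*(-11)))*(1 + 7*16) - 1*(-21348) = (-11*(1 - 22))*(1 + 112) + 21348 = -11*(-21)*113 + 21348 = 231*113 + 21348 = 26103 + 21348 = 47451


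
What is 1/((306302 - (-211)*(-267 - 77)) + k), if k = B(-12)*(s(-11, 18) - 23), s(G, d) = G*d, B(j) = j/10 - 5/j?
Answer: 60/14033467 ≈ 4.2755e-6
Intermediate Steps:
B(j) = -5/j + j/10 (B(j) = j*(⅒) - 5/j = j/10 - 5/j = -5/j + j/10)
k = 10387/60 (k = (-5/(-12) + (⅒)*(-12))*(-11*18 - 23) = (-5*(-1/12) - 6/5)*(-198 - 23) = (5/12 - 6/5)*(-221) = -47/60*(-221) = 10387/60 ≈ 173.12)
1/((306302 - (-211)*(-267 - 77)) + k) = 1/((306302 - (-211)*(-267 - 77)) + 10387/60) = 1/((306302 - (-211)*(-344)) + 10387/60) = 1/((306302 - 1*72584) + 10387/60) = 1/((306302 - 72584) + 10387/60) = 1/(233718 + 10387/60) = 1/(14033467/60) = 60/14033467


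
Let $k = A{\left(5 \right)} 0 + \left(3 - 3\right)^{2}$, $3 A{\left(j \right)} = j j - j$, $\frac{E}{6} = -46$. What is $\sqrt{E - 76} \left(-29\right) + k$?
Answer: $- 116 i \sqrt{22} \approx - 544.09 i$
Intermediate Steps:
$E = -276$ ($E = 6 \left(-46\right) = -276$)
$A{\left(j \right)} = - \frac{j}{3} + \frac{j^{2}}{3}$ ($A{\left(j \right)} = \frac{j j - j}{3} = \frac{j^{2} - j}{3} = - \frac{j}{3} + \frac{j^{2}}{3}$)
$k = 0$ ($k = \frac{1}{3} \cdot 5 \left(-1 + 5\right) 0 + \left(3 - 3\right)^{2} = \frac{1}{3} \cdot 5 \cdot 4 \cdot 0 + 0^{2} = \frac{20}{3} \cdot 0 + 0 = 0 + 0 = 0$)
$\sqrt{E - 76} \left(-29\right) + k = \sqrt{-276 - 76} \left(-29\right) + 0 = \sqrt{-352} \left(-29\right) + 0 = 4 i \sqrt{22} \left(-29\right) + 0 = - 116 i \sqrt{22} + 0 = - 116 i \sqrt{22}$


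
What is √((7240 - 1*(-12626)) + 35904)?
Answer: 13*√330 ≈ 236.16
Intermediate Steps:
√((7240 - 1*(-12626)) + 35904) = √((7240 + 12626) + 35904) = √(19866 + 35904) = √55770 = 13*√330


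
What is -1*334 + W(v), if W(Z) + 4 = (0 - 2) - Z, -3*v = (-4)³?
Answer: -1084/3 ≈ -361.33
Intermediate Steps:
v = 64/3 (v = -⅓*(-4)³ = -⅓*(-64) = 64/3 ≈ 21.333)
W(Z) = -6 - Z (W(Z) = -4 + ((0 - 2) - Z) = -4 + (-2 - Z) = -6 - Z)
-1*334 + W(v) = -1*334 + (-6 - 1*64/3) = -334 + (-6 - 64/3) = -334 - 82/3 = -1084/3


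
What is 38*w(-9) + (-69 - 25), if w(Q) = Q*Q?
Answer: 2984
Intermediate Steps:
w(Q) = Q²
38*w(-9) + (-69 - 25) = 38*(-9)² + (-69 - 25) = 38*81 - 94 = 3078 - 94 = 2984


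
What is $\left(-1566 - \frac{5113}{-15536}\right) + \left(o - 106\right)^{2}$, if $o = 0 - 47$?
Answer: $\frac{339357961}{15536} \approx 21843.0$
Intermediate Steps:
$o = -47$ ($o = 0 - 47 = -47$)
$\left(-1566 - \frac{5113}{-15536}\right) + \left(o - 106\right)^{2} = \left(-1566 - \frac{5113}{-15536}\right) + \left(-47 - 106\right)^{2} = \left(-1566 - - \frac{5113}{15536}\right) + \left(-153\right)^{2} = \left(-1566 + \frac{5113}{15536}\right) + 23409 = - \frac{24324263}{15536} + 23409 = \frac{339357961}{15536}$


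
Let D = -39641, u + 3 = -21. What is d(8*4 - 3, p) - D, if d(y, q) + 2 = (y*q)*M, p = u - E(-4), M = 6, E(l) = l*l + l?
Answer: 33375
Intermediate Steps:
E(l) = l + l² (E(l) = l² + l = l + l²)
u = -24 (u = -3 - 21 = -24)
p = -36 (p = -24 - (-4)*(1 - 4) = -24 - (-4)*(-3) = -24 - 1*12 = -24 - 12 = -36)
d(y, q) = -2 + 6*q*y (d(y, q) = -2 + (y*q)*6 = -2 + (q*y)*6 = -2 + 6*q*y)
d(8*4 - 3, p) - D = (-2 + 6*(-36)*(8*4 - 3)) - 1*(-39641) = (-2 + 6*(-36)*(32 - 3)) + 39641 = (-2 + 6*(-36)*29) + 39641 = (-2 - 6264) + 39641 = -6266 + 39641 = 33375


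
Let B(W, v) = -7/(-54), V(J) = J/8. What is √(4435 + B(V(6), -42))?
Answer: √1436982/18 ≈ 66.597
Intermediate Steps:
V(J) = J/8 (V(J) = J*(⅛) = J/8)
B(W, v) = 7/54 (B(W, v) = -7*(-1/54) = 7/54)
√(4435 + B(V(6), -42)) = √(4435 + 7/54) = √(239497/54) = √1436982/18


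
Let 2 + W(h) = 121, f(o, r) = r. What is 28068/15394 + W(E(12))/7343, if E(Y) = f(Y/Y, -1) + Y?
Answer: 14852515/8074153 ≈ 1.8395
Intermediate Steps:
E(Y) = -1 + Y
W(h) = 119 (W(h) = -2 + 121 = 119)
28068/15394 + W(E(12))/7343 = 28068/15394 + 119/7343 = 28068*(1/15394) + 119*(1/7343) = 14034/7697 + 17/1049 = 14852515/8074153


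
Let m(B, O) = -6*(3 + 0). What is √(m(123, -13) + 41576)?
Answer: √41558 ≈ 203.86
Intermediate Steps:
m(B, O) = -18 (m(B, O) = -6*3 = -18)
√(m(123, -13) + 41576) = √(-18 + 41576) = √41558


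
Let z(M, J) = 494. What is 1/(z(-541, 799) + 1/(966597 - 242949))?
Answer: 723648/357482113 ≈ 0.0020243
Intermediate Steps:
1/(z(-541, 799) + 1/(966597 - 242949)) = 1/(494 + 1/(966597 - 242949)) = 1/(494 + 1/723648) = 1/(357482113/723648) = 723648/357482113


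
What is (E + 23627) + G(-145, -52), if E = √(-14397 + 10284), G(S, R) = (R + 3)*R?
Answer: 26175 + 3*I*√457 ≈ 26175.0 + 64.133*I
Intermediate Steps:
G(S, R) = R*(3 + R) (G(S, R) = (3 + R)*R = R*(3 + R))
E = 3*I*√457 (E = √(-4113) = 3*I*√457 ≈ 64.133*I)
(E + 23627) + G(-145, -52) = (3*I*√457 + 23627) - 52*(3 - 52) = (23627 + 3*I*√457) - 52*(-49) = (23627 + 3*I*√457) + 2548 = 26175 + 3*I*√457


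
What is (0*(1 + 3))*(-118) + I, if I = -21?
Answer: -21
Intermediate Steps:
(0*(1 + 3))*(-118) + I = (0*(1 + 3))*(-118) - 21 = (0*4)*(-118) - 21 = 0*(-118) - 21 = 0 - 21 = -21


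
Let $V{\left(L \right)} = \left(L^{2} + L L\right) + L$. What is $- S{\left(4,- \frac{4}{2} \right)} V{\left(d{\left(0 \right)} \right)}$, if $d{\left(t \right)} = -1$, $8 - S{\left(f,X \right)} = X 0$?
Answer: $-8$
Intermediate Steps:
$S{\left(f,X \right)} = 8$ ($S{\left(f,X \right)} = 8 - X 0 = 8 - 0 = 8 + 0 = 8$)
$V{\left(L \right)} = L + 2 L^{2}$ ($V{\left(L \right)} = \left(L^{2} + L^{2}\right) + L = 2 L^{2} + L = L + 2 L^{2}$)
$- S{\left(4,- \frac{4}{2} \right)} V{\left(d{\left(0 \right)} \right)} = \left(-1\right) 8 \left(- (1 + 2 \left(-1\right))\right) = - 8 \left(- (1 - 2)\right) = - 8 \left(\left(-1\right) \left(-1\right)\right) = \left(-8\right) 1 = -8$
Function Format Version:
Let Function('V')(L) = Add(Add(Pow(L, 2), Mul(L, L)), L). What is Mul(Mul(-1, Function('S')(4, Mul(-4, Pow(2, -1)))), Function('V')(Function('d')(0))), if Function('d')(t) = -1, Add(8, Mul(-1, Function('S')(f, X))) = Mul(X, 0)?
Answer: -8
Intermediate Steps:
Function('S')(f, X) = 8 (Function('S')(f, X) = Add(8, Mul(-1, Mul(X, 0))) = Add(8, Mul(-1, 0)) = Add(8, 0) = 8)
Function('V')(L) = Add(L, Mul(2, Pow(L, 2))) (Function('V')(L) = Add(Add(Pow(L, 2), Pow(L, 2)), L) = Add(Mul(2, Pow(L, 2)), L) = Add(L, Mul(2, Pow(L, 2))))
Mul(Mul(-1, Function('S')(4, Mul(-4, Pow(2, -1)))), Function('V')(Function('d')(0))) = Mul(Mul(-1, 8), Mul(-1, Add(1, Mul(2, -1)))) = Mul(-8, Mul(-1, Add(1, -2))) = Mul(-8, Mul(-1, -1)) = Mul(-8, 1) = -8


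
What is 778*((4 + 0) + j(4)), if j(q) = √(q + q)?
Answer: 3112 + 1556*√2 ≈ 5312.5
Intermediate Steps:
j(q) = √2*√q (j(q) = √(2*q) = √2*√q)
778*((4 + 0) + j(4)) = 778*((4 + 0) + √2*√4) = 778*(4 + √2*2) = 778*(4 + 2*√2) = 3112 + 1556*√2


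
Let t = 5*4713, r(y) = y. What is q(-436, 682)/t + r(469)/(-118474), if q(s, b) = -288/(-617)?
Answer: -2261651411/574188387590 ≈ -0.0039389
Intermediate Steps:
q(s, b) = 288/617 (q(s, b) = -288*(-1/617) = 288/617)
t = 23565
q(-436, 682)/t + r(469)/(-118474) = (288/617)/23565 + 469/(-118474) = (288/617)*(1/23565) + 469*(-1/118474) = 96/4846535 - 469/118474 = -2261651411/574188387590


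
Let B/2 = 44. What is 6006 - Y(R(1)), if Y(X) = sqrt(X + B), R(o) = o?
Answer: 6006 - sqrt(89) ≈ 5996.6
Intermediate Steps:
B = 88 (B = 2*44 = 88)
Y(X) = sqrt(88 + X) (Y(X) = sqrt(X + 88) = sqrt(88 + X))
6006 - Y(R(1)) = 6006 - sqrt(88 + 1) = 6006 - sqrt(89)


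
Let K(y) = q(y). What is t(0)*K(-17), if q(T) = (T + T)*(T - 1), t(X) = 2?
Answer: 1224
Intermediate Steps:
q(T) = 2*T*(-1 + T) (q(T) = (2*T)*(-1 + T) = 2*T*(-1 + T))
K(y) = 2*y*(-1 + y)
t(0)*K(-17) = 2*(2*(-17)*(-1 - 17)) = 2*(2*(-17)*(-18)) = 2*612 = 1224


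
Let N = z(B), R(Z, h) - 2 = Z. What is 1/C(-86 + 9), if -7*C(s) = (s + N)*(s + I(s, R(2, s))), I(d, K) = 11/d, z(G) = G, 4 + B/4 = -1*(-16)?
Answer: -49/15660 ≈ -0.0031290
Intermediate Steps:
R(Z, h) = 2 + Z
B = 48 (B = -16 + 4*(-1*(-16)) = -16 + 4*16 = -16 + 64 = 48)
N = 48
C(s) = -(48 + s)*(s + 11/s)/7 (C(s) = -(s + 48)*(s + 11/s)/7 = -(48 + s)*(s + 11/s)/7)
1/C(-86 + 9) = 1/((-528 + (-86 + 9)*(-11 - (-86 + 9)² - 48*(-86 + 9)))/(7*(-86 + 9))) = 1/((⅐)*(-528 - 77*(-11 - 1*(-77)² - 48*(-77)))/(-77)) = 1/((⅐)*(-1/77)*(-528 - 77*(-11 - 1*5929 + 3696))) = 1/((⅐)*(-1/77)*(-528 - 77*(-11 - 5929 + 3696))) = 1/((⅐)*(-1/77)*(-528 - 77*(-2244))) = 1/((⅐)*(-1/77)*(-528 + 172788)) = 1/((⅐)*(-1/77)*172260) = 1/(-15660/49) = -49/15660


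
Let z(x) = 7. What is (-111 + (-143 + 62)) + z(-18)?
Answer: -185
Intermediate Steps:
(-111 + (-143 + 62)) + z(-18) = (-111 + (-143 + 62)) + 7 = (-111 - 81) + 7 = -192 + 7 = -185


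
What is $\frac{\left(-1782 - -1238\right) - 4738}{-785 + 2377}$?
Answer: $- \frac{2641}{796} \approx -3.3178$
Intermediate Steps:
$\frac{\left(-1782 - -1238\right) - 4738}{-785 + 2377} = \frac{\left(-1782 + 1238\right) - 4738}{1592} = \left(-544 - 4738\right) \frac{1}{1592} = \left(-5282\right) \frac{1}{1592} = - \frac{2641}{796}$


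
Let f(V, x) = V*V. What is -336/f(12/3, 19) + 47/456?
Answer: -9529/456 ≈ -20.897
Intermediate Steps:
f(V, x) = V**2
-336/f(12/3, 19) + 47/456 = -336/((12/3)**2) + 47/456 = -336/((12*(1/3))**2) + 47*(1/456) = -336/(4**2) + 47/456 = -336/16 + 47/456 = -336*1/16 + 47/456 = -21 + 47/456 = -9529/456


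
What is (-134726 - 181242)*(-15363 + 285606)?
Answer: -85388140224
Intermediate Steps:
(-134726 - 181242)*(-15363 + 285606) = -315968*270243 = -85388140224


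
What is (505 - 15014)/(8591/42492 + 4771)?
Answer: -616516428/202737923 ≈ -3.0410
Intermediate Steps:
(505 - 15014)/(8591/42492 + 4771) = -14509/(8591*(1/42492) + 4771) = -14509/(8591/42492 + 4771) = -14509/202737923/42492 = -14509*42492/202737923 = -616516428/202737923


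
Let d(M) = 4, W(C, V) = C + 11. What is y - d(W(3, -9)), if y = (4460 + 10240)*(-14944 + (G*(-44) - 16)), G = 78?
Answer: -270362404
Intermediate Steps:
W(C, V) = 11 + C
y = -270362400 (y = (4460 + 10240)*(-14944 + (78*(-44) - 16)) = 14700*(-14944 + (-3432 - 16)) = 14700*(-14944 - 3448) = 14700*(-18392) = -270362400)
y - d(W(3, -9)) = -270362400 - 1*4 = -270362400 - 4 = -270362404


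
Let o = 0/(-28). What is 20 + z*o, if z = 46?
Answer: 20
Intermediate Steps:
o = 0 (o = 0*(-1/28) = 0)
20 + z*o = 20 + 46*0 = 20 + 0 = 20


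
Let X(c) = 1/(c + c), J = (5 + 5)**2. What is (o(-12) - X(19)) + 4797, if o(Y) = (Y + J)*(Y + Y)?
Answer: 102029/38 ≈ 2685.0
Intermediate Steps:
J = 100 (J = 10**2 = 100)
X(c) = 1/(2*c)
o(Y) = 2*Y*(100 + Y) (o(Y) = (Y + 100)*(Y + Y) = (100 + Y)*(2*Y) = 2*Y*(100 + Y))
(o(-12) - X(19)) + 4797 = (2*(-12)*(100 - 12) - 1/(2*19)) + 4797 = (2*(-12)*88 - 1/(2*19)) + 4797 = (-2112 - 1*1/38) + 4797 = (-2112 - 1/38) + 4797 = -80257/38 + 4797 = 102029/38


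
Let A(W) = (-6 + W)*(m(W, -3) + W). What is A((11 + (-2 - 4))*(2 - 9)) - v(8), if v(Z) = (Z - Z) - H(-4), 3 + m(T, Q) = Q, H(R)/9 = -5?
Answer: 1636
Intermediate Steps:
H(R) = -45 (H(R) = 9*(-5) = -45)
m(T, Q) = -3 + Q
v(Z) = 45 (v(Z) = (Z - Z) - 1*(-45) = 0 + 45 = 45)
A(W) = (-6 + W)**2 (A(W) = (-6 + W)*((-3 - 3) + W) = (-6 + W)*(-6 + W) = (-6 + W)**2)
A((11 + (-2 - 4))*(2 - 9)) - v(8) = (36 + ((11 + (-2 - 4))*(2 - 9))**2 - 12*(11 + (-2 - 4))*(2 - 9)) - 1*45 = (36 + ((11 - 6)*(-7))**2 - 12*(11 - 6)*(-7)) - 45 = (36 + (5*(-7))**2 - 60*(-7)) - 45 = (36 + (-35)**2 - 12*(-35)) - 45 = (36 + 1225 + 420) - 45 = 1681 - 45 = 1636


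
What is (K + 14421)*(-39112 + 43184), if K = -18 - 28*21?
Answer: 56254680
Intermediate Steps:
K = -606 (K = -18 - 588 = -606)
(K + 14421)*(-39112 + 43184) = (-606 + 14421)*(-39112 + 43184) = 13815*4072 = 56254680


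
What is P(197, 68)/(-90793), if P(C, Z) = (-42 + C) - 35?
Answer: -120/90793 ≈ -0.0013217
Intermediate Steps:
P(C, Z) = -77 + C
P(197, 68)/(-90793) = (-77 + 197)/(-90793) = 120*(-1/90793) = -120/90793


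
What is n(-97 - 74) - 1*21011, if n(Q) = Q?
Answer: -21182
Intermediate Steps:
n(-97 - 74) - 1*21011 = (-97 - 74) - 1*21011 = -171 - 21011 = -21182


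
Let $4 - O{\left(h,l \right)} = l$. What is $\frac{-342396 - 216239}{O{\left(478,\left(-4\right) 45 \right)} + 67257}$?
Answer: $- \frac{50785}{6131} \approx -8.2833$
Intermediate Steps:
$O{\left(h,l \right)} = 4 - l$
$\frac{-342396 - 216239}{O{\left(478,\left(-4\right) 45 \right)} + 67257} = \frac{-342396 - 216239}{\left(4 - \left(-4\right) 45\right) + 67257} = - \frac{558635}{\left(4 - -180\right) + 67257} = - \frac{558635}{\left(4 + 180\right) + 67257} = - \frac{558635}{184 + 67257} = - \frac{558635}{67441} = \left(-558635\right) \frac{1}{67441} = - \frac{50785}{6131}$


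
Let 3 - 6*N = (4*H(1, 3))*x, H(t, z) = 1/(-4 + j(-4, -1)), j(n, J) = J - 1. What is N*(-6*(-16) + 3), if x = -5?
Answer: -11/2 ≈ -5.5000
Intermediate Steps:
j(n, J) = -1 + J
H(t, z) = -1/6 (H(t, z) = 1/(-4 + (-1 - 1)) = 1/(-4 - 2) = 1/(-6) = -1/6)
N = -1/18 (N = 1/2 - 4*(-1/6)*(-5)/6 = 1/2 - (-1)*(-5)/9 = 1/2 - 1/6*10/3 = 1/2 - 5/9 = -1/18 ≈ -0.055556)
N*(-6*(-16) + 3) = -(-6*(-16) + 3)/18 = -(96 + 3)/18 = -1/18*99 = -11/2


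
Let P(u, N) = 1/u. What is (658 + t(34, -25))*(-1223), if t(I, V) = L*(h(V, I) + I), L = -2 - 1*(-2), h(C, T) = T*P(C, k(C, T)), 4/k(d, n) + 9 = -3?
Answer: -804734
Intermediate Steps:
k(d, n) = -⅓ (k(d, n) = 4/(-9 - 3) = 4/(-12) = 4*(-1/12) = -⅓)
h(C, T) = T/C
L = 0 (L = -2 + 2 = 0)
t(I, V) = 0 (t(I, V) = 0*(I/V + I) = 0*(I + I/V) = 0)
(658 + t(34, -25))*(-1223) = (658 + 0)*(-1223) = 658*(-1223) = -804734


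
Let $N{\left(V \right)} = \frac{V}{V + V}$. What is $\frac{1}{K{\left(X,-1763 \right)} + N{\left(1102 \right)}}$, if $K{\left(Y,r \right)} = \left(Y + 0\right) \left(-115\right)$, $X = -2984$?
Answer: $\frac{2}{686321} \approx 2.9141 \cdot 10^{-6}$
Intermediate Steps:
$N{\left(V \right)} = \frac{1}{2}$ ($N{\left(V \right)} = \frac{V}{2 V} = V \frac{1}{2 V} = \frac{1}{2}$)
$K{\left(Y,r \right)} = - 115 Y$ ($K{\left(Y,r \right)} = Y \left(-115\right) = - 115 Y$)
$\frac{1}{K{\left(X,-1763 \right)} + N{\left(1102 \right)}} = \frac{1}{\left(-115\right) \left(-2984\right) + \frac{1}{2}} = \frac{1}{343160 + \frac{1}{2}} = \frac{1}{\frac{686321}{2}} = \frac{2}{686321}$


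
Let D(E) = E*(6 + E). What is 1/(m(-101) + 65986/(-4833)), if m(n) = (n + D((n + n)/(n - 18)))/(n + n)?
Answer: -136880226/1809269435 ≈ -0.075655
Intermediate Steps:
m(n) = (n + 2*n*(6 + 2*n/(-18 + n))/(-18 + n))/(2*n) (m(n) = (n + ((n + n)/(n - 18))*(6 + (n + n)/(n - 18)))/(n + n) = (n + ((2*n)/(-18 + n))*(6 + (2*n)/(-18 + n)))/((2*n)) = (n + (2*n/(-18 + n))*(6 + 2*n/(-18 + n)))*(1/(2*n)) = (n + 2*n*(6 + 2*n/(-18 + n))/(-18 + n))*(1/(2*n)) = (n + 2*n*(6 + 2*n/(-18 + n))/(-18 + n))/(2*n))
1/(m(-101) + 65986/(-4833)) = 1/((-216 + (-18 - 101)² + 16*(-101))/(2*(-18 - 101)²) + 65986/(-4833)) = 1/((½)*(-216 + (-119)² - 1616)/(-119)² + 65986*(-1/4833)) = 1/((½)*(1/14161)*(-216 + 14161 - 1616) - 65986/4833) = 1/((½)*(1/14161)*12329 - 65986/4833) = 1/(12329/28322 - 65986/4833) = 1/(-1809269435/136880226) = -136880226/1809269435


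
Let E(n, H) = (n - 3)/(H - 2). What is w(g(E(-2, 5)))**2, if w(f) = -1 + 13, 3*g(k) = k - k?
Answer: 144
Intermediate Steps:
E(n, H) = (-3 + n)/(-2 + H)
g(k) = 0 (g(k) = (k - k)/3 = (1/3)*0 = 0)
w(f) = 12
w(g(E(-2, 5)))**2 = 12**2 = 144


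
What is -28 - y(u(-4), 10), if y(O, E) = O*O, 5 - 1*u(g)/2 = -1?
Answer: -172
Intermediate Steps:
u(g) = 12 (u(g) = 10 - 2*(-1) = 10 + 2 = 12)
y(O, E) = O**2
-28 - y(u(-4), 10) = -28 - 1*12**2 = -28 - 1*144 = -28 - 144 = -172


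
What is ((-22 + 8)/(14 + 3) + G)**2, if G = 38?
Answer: 399424/289 ≈ 1382.1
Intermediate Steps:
((-22 + 8)/(14 + 3) + G)**2 = ((-22 + 8)/(14 + 3) + 38)**2 = (-14/17 + 38)**2 = (632/17)**2 = 399424/289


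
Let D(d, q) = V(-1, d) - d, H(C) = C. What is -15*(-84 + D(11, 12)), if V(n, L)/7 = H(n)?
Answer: 1530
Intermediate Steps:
V(n, L) = 7*n
D(d, q) = -7 - d (D(d, q) = 7*(-1) - d = -7 - d)
-15*(-84 + D(11, 12)) = -15*(-84 + (-7 - 1*11)) = -15*(-84 + (-7 - 11)) = -15*(-84 - 18) = -15*(-102) = 1530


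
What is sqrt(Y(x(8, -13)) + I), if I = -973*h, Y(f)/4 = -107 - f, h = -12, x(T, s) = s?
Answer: 10*sqrt(113) ≈ 106.30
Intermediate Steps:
Y(f) = -428 - 4*f (Y(f) = 4*(-107 - f) = -428 - 4*f)
I = 11676 (I = -973*(-12) = 11676)
sqrt(Y(x(8, -13)) + I) = sqrt((-428 - 4*(-13)) + 11676) = sqrt((-428 + 52) + 11676) = sqrt(-376 + 11676) = sqrt(11300) = 10*sqrt(113)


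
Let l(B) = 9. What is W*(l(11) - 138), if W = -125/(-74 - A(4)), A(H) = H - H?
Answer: -16125/74 ≈ -217.91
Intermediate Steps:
A(H) = 0
W = 125/74 (W = -125/(-74 - 1*0) = -125/(-74 + 0) = -125/(-74) = -125*(-1/74) = 125/74 ≈ 1.6892)
W*(l(11) - 138) = 125*(9 - 138)/74 = (125/74)*(-129) = -16125/74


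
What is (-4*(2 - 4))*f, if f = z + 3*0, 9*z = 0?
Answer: 0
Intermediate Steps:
z = 0 (z = (⅑)*0 = 0)
f = 0 (f = 0 + 3*0 = 0 + 0 = 0)
(-4*(2 - 4))*f = -4*(2 - 4)*0 = -4*(-2)*0 = 8*0 = 0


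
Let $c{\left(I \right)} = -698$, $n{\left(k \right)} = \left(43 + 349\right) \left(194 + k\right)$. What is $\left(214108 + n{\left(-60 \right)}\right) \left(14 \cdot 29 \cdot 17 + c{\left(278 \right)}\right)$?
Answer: $1654209744$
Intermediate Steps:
$n{\left(k \right)} = 76048 + 392 k$ ($n{\left(k \right)} = 392 \left(194 + k\right) = 76048 + 392 k$)
$\left(214108 + n{\left(-60 \right)}\right) \left(14 \cdot 29 \cdot 17 + c{\left(278 \right)}\right) = \left(214108 + \left(76048 + 392 \left(-60\right)\right)\right) \left(14 \cdot 29 \cdot 17 - 698\right) = \left(214108 + \left(76048 - 23520\right)\right) \left(406 \cdot 17 - 698\right) = \left(214108 + 52528\right) \left(6902 - 698\right) = 266636 \cdot 6204 = 1654209744$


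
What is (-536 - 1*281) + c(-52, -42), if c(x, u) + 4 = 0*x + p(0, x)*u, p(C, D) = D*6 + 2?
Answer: 12199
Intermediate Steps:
p(C, D) = 2 + 6*D (p(C, D) = 6*D + 2 = 2 + 6*D)
c(x, u) = -4 + u*(2 + 6*x) (c(x, u) = -4 + (0*x + (2 + 6*x)*u) = -4 + (0 + u*(2 + 6*x)) = -4 + u*(2 + 6*x))
(-536 - 1*281) + c(-52, -42) = (-536 - 1*281) + (-4 + 2*(-42)*(1 + 3*(-52))) = (-536 - 281) + (-4 + 2*(-42)*(1 - 156)) = -817 + (-4 + 2*(-42)*(-155)) = -817 + (-4 + 13020) = -817 + 13016 = 12199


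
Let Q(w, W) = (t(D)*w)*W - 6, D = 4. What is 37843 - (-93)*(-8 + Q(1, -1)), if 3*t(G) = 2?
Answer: 36479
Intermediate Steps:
t(G) = 2/3 (t(G) = (1/3)*2 = 2/3)
Q(w, W) = -6 + 2*W*w/3 (Q(w, W) = (2*w/3)*W - 6 = 2*W*w/3 - 6 = -6 + 2*W*w/3)
37843 - (-93)*(-8 + Q(1, -1)) = 37843 - (-93)*(-8 + (-6 + (2/3)*(-1)*1)) = 37843 - (-93)*(-8 + (-6 - 2/3)) = 37843 - (-93)*(-8 - 20/3) = 37843 - (-93)*(-44)/3 = 37843 - 1*1364 = 37843 - 1364 = 36479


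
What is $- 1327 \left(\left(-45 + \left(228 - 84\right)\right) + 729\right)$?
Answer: $-1098756$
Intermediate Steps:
$- 1327 \left(\left(-45 + \left(228 - 84\right)\right) + 729\right) = - 1327 \left(\left(-45 + 144\right) + 729\right) = - 1327 \left(99 + 729\right) = \left(-1327\right) 828 = -1098756$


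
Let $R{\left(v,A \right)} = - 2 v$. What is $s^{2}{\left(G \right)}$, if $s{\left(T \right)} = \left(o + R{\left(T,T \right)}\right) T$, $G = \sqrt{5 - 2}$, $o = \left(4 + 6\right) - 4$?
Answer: $144 - 72 \sqrt{3} \approx 19.292$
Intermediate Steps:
$o = 6$ ($o = 10 - 4 = 6$)
$G = \sqrt{3} \approx 1.732$
$s{\left(T \right)} = T \left(6 - 2 T\right)$ ($s{\left(T \right)} = \left(6 - 2 T\right) T = T \left(6 - 2 T\right)$)
$s^{2}{\left(G \right)} = \left(2 \sqrt{3} \left(3 - \sqrt{3}\right)\right)^{2} = 12 \left(3 - \sqrt{3}\right)^{2}$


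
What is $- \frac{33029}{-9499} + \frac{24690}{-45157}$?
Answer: $\frac{179565749}{61278049} \approx 2.9303$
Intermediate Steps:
$- \frac{33029}{-9499} + \frac{24690}{-45157} = \left(-33029\right) \left(- \frac{1}{9499}\right) + 24690 \left(- \frac{1}{45157}\right) = \frac{33029}{9499} - \frac{24690}{45157} = \frac{179565749}{61278049}$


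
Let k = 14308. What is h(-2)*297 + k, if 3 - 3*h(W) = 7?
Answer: 13912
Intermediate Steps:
h(W) = -4/3 (h(W) = 1 - ⅓*7 = 1 - 7/3 = -4/3)
h(-2)*297 + k = -4/3*297 + 14308 = -396 + 14308 = 13912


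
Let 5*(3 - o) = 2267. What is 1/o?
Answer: -5/2252 ≈ -0.0022202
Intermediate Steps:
o = -2252/5 (o = 3 - 1/5*2267 = 3 - 2267/5 = -2252/5 ≈ -450.40)
1/o = 1/(-2252/5) = -5/2252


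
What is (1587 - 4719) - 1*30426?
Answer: -33558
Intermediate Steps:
(1587 - 4719) - 1*30426 = -3132 - 30426 = -33558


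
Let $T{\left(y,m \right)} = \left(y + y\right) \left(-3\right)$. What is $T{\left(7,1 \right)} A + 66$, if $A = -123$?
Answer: $5232$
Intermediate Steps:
$T{\left(y,m \right)} = - 6 y$ ($T{\left(y,m \right)} = 2 y \left(-3\right) = - 6 y$)
$T{\left(7,1 \right)} A + 66 = \left(-6\right) 7 \left(-123\right) + 66 = \left(-42\right) \left(-123\right) + 66 = 5166 + 66 = 5232$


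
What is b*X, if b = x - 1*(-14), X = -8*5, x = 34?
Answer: -1920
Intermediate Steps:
X = -40
b = 48 (b = 34 - 1*(-14) = 34 + 14 = 48)
b*X = 48*(-40) = -1920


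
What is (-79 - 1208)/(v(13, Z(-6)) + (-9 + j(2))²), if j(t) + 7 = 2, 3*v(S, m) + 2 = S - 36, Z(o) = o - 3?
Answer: -3861/563 ≈ -6.8579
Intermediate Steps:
Z(o) = -3 + o
v(S, m) = -38/3 + S/3 (v(S, m) = -⅔ + (S - 36)/3 = -⅔ + (-36 + S)/3 = -⅔ + (-12 + S/3) = -38/3 + S/3)
j(t) = -5 (j(t) = -7 + 2 = -5)
(-79 - 1208)/(v(13, Z(-6)) + (-9 + j(2))²) = (-79 - 1208)/((-38/3 + (⅓)*13) + (-9 - 5)²) = -1287/((-38/3 + 13/3) + (-14)²) = -1287/(-25/3 + 196) = -1287/563/3 = -1287*3/563 = -3861/563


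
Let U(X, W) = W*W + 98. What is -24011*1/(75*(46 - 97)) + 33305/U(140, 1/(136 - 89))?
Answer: 95535357646/276015825 ≈ 346.12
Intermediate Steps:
U(X, W) = 98 + W² (U(X, W) = W² + 98 = 98 + W²)
-24011*1/(75*(46 - 97)) + 33305/U(140, 1/(136 - 89)) = -24011*1/(75*(46 - 97)) + 33305/(98 + (1/(136 - 89))²) = -24011/((-51*75)) + 33305/(98 + (1/47)²) = -24011/(-3825) + 33305/(98 + (1/47)²) = -24011*(-1/3825) + 33305/(98 + 1/2209) = 24011/3825 + 33305/(216483/2209) = 24011/3825 + 33305*(2209/216483) = 24011/3825 + 73570745/216483 = 95535357646/276015825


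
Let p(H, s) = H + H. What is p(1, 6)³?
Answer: 8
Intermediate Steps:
p(H, s) = 2*H
p(1, 6)³ = (2*1)³ = 2³ = 8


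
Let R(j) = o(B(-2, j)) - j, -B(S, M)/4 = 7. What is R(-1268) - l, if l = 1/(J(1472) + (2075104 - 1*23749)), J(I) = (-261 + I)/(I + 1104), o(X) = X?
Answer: 936074527752/754898813 ≈ 1240.0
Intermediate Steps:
B(S, M) = -28 (B(S, M) = -4*7 = -28)
J(I) = (-261 + I)/(1104 + I)
l = 368/754898813 (l = 1/((-261 + 1472)/(1104 + 1472) + (2075104 - 1*23749)) = 1/(1211/2576 + (2075104 - 23749)) = 1/((1/2576)*1211 + 2051355) = 1/(173/368 + 2051355) = 1/(754898813/368) = 368/754898813 ≈ 4.8748e-7)
R(j) = -28 - j
R(-1268) - l = (-28 - 1*(-1268)) - 1*368/754898813 = (-28 + 1268) - 368/754898813 = 1240 - 368/754898813 = 936074527752/754898813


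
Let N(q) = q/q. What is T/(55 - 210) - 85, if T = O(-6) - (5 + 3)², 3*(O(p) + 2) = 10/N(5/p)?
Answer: -39337/465 ≈ -84.596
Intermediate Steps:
N(q) = 1
O(p) = 4/3 (O(p) = -2 + (10/1)/3 = -2 + (10*1)/3 = -2 + (⅓)*10 = -2 + 10/3 = 4/3)
T = -188/3 (T = 4/3 - (5 + 3)² = 4/3 - 1*8² = 4/3 - 1*64 = 4/3 - 64 = -188/3 ≈ -62.667)
T/(55 - 210) - 85 = -188/3/(55 - 210) - 85 = -188/3/(-155) - 85 = -1/155*(-188/3) - 85 = 188/465 - 85 = -39337/465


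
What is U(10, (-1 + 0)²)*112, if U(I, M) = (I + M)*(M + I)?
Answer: 13552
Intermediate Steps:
U(I, M) = (I + M)² (U(I, M) = (I + M)*(I + M) = (I + M)²)
U(10, (-1 + 0)²)*112 = (10 + (-1 + 0)²)²*112 = (10 + (-1)²)²*112 = (10 + 1)²*112 = 11²*112 = 121*112 = 13552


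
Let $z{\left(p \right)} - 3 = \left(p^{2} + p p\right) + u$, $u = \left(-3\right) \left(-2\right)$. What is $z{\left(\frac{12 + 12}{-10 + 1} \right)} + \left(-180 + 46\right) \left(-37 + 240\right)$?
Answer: $- \frac{244609}{9} \approx -27179.0$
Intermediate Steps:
$u = 6$
$z{\left(p \right)} = 9 + 2 p^{2}$ ($z{\left(p \right)} = 3 + \left(\left(p^{2} + p p\right) + 6\right) = 3 + \left(\left(p^{2} + p^{2}\right) + 6\right) = 3 + \left(2 p^{2} + 6\right) = 3 + \left(6 + 2 p^{2}\right) = 9 + 2 p^{2}$)
$z{\left(\frac{12 + 12}{-10 + 1} \right)} + \left(-180 + 46\right) \left(-37 + 240\right) = \left(9 + 2 \left(\frac{12 + 12}{-10 + 1}\right)^{2}\right) + \left(-180 + 46\right) \left(-37 + 240\right) = \left(9 + 2 \left(\frac{24}{-9}\right)^{2}\right) - 27202 = \left(9 + 2 \left(24 \left(- \frac{1}{9}\right)\right)^{2}\right) - 27202 = \left(9 + 2 \left(- \frac{8}{3}\right)^{2}\right) - 27202 = \left(9 + 2 \cdot \frac{64}{9}\right) - 27202 = \left(9 + \frac{128}{9}\right) - 27202 = \frac{209}{9} - 27202 = - \frac{244609}{9}$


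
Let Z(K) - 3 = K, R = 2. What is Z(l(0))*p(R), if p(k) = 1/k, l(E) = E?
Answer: 3/2 ≈ 1.5000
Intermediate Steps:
Z(K) = 3 + K
Z(l(0))*p(R) = (3 + 0)/2 = 3*(1/2) = 3/2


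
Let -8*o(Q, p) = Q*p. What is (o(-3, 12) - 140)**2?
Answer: 73441/4 ≈ 18360.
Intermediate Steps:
o(Q, p) = -Q*p/8
(o(-3, 12) - 140)**2 = (-1/8*(-3)*12 - 140)**2 = (9/2 - 140)**2 = (-271/2)**2 = 73441/4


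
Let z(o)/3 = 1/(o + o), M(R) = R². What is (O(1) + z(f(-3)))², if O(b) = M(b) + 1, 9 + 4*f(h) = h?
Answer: 9/4 ≈ 2.2500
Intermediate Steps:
f(h) = -9/4 + h/4
z(o) = 3/(2*o) (z(o) = 3/(o + o) = 3/((2*o)) = 3*(1/(2*o)) = 3/(2*o))
O(b) = 1 + b² (O(b) = b² + 1 = 1 + b²)
(O(1) + z(f(-3)))² = ((1 + 1²) + 3/(2*(-9/4 + (¼)*(-3))))² = ((1 + 1) + 3/(2*(-9/4 - ¾)))² = (2 + (3/2)/(-3))² = (2 + (3/2)*(-⅓))² = (2 - ½)² = (3/2)² = 9/4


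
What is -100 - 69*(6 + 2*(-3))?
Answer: -100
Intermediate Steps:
-100 - 69*(6 + 2*(-3)) = -100 - 69*(6 - 6) = -100 - 69*0 = -100 + 0 = -100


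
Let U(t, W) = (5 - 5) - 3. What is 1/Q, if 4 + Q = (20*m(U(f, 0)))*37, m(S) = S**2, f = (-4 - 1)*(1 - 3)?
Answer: 1/6656 ≈ 0.00015024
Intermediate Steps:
f = 10 (f = -5*(-2) = 10)
U(t, W) = -3 (U(t, W) = 0 - 3 = -3)
Q = 6656 (Q = -4 + (20*(-3)**2)*37 = -4 + (20*9)*37 = -4 + 180*37 = -4 + 6660 = 6656)
1/Q = 1/6656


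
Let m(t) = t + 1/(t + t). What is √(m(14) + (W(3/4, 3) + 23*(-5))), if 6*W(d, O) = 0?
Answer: I*√19789/14 ≈ 10.048*I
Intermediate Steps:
W(d, O) = 0 (W(d, O) = (⅙)*0 = 0)
m(t) = t + 1/(2*t)
√(m(14) + (W(3/4, 3) + 23*(-5))) = √((14 + (½)/14) + (0 + 23*(-5))) = √((14 + (½)*(1/14)) + (0 - 115)) = √((14 + 1/28) - 115) = √(393/28 - 115) = √(-2827/28) = I*√19789/14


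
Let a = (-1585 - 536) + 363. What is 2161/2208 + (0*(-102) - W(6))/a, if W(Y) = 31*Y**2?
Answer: 1043861/646944 ≈ 1.6135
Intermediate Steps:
a = -1758 (a = -2121 + 363 = -1758)
2161/2208 + (0*(-102) - W(6))/a = 2161/2208 + (0*(-102) - 31*6**2)/(-1758) = 2161*(1/2208) + (0 - 31*36)*(-1/1758) = 2161/2208 + (0 - 1*1116)*(-1/1758) = 2161/2208 + (0 - 1116)*(-1/1758) = 2161/2208 - 1116*(-1/1758) = 2161/2208 + 186/293 = 1043861/646944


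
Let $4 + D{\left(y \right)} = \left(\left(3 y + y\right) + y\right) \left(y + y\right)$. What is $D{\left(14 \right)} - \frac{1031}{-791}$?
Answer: $\frac{1548227}{791} \approx 1957.3$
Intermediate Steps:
$D{\left(y \right)} = -4 + 10 y^{2}$ ($D{\left(y \right)} = -4 + \left(\left(3 y + y\right) + y\right) \left(y + y\right) = -4 + \left(4 y + y\right) 2 y = -4 + 5 y 2 y = -4 + 10 y^{2}$)
$D{\left(14 \right)} - \frac{1031}{-791} = \left(-4 + 10 \cdot 14^{2}\right) - \frac{1031}{-791} = \left(-4 + 10 \cdot 196\right) - - \frac{1031}{791} = \left(-4 + 1960\right) + \frac{1031}{791} = 1956 + \frac{1031}{791} = \frac{1548227}{791}$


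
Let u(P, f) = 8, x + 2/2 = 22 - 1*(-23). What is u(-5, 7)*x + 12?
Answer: 364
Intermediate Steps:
x = 44 (x = -1 + (22 - 1*(-23)) = -1 + (22 + 23) = -1 + 45 = 44)
u(-5, 7)*x + 12 = 8*44 + 12 = 352 + 12 = 364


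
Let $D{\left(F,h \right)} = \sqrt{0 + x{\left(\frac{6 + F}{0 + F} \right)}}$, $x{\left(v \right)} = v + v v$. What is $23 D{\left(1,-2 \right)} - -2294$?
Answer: $2294 + 46 \sqrt{14} \approx 2466.1$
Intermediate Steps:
$x{\left(v \right)} = v + v^{2}$
$D{\left(F,h \right)} = \sqrt{\frac{\left(1 + \frac{6 + F}{F}\right) \left(6 + F\right)}{F}}$ ($D{\left(F,h \right)} = \sqrt{0 + \frac{6 + F}{0 + F} \left(1 + \frac{6 + F}{0 + F}\right)} = \sqrt{0 + \frac{6 + F}{F} \left(1 + \frac{6 + F}{F}\right)} = \sqrt{0 + \frac{\left(1 + \frac{6 + F}{F}\right) \left(6 + F\right)}{F}} = \sqrt{\frac{\left(1 + \frac{6 + F}{F}\right) \left(6 + F\right)}{F}}$)
$23 D{\left(1,-2 \right)} - -2294 = 23 \sqrt{2} \sqrt{1^{-2} \left(3 + 1\right) \left(6 + 1\right)} - -2294 = 23 \sqrt{2} \sqrt{1 \cdot 4 \cdot 7} + 2294 = 23 \sqrt{2} \sqrt{28} + 2294 = 23 \sqrt{2} \cdot 2 \sqrt{7} + 2294 = 23 \cdot 2 \sqrt{14} + 2294 = 46 \sqrt{14} + 2294 = 2294 + 46 \sqrt{14}$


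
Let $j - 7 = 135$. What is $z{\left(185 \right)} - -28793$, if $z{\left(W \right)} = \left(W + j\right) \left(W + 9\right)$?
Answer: $92231$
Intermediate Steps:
$j = 142$ ($j = 7 + 135 = 142$)
$z{\left(W \right)} = \left(9 + W\right) \left(142 + W\right)$ ($z{\left(W \right)} = \left(W + 142\right) \left(W + 9\right) = \left(142 + W\right) \left(9 + W\right) = \left(9 + W\right) \left(142 + W\right)$)
$z{\left(185 \right)} - -28793 = \left(1278 + 185^{2} + 151 \cdot 185\right) - -28793 = \left(1278 + 34225 + 27935\right) + 28793 = 63438 + 28793 = 92231$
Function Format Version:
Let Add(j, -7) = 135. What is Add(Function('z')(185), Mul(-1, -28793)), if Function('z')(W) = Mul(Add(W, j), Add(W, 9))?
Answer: 92231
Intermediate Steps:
j = 142 (j = Add(7, 135) = 142)
Function('z')(W) = Mul(Add(9, W), Add(142, W)) (Function('z')(W) = Mul(Add(W, 142), Add(W, 9)) = Mul(Add(142, W), Add(9, W)) = Mul(Add(9, W), Add(142, W)))
Add(Function('z')(185), Mul(-1, -28793)) = Add(Add(1278, Pow(185, 2), Mul(151, 185)), Mul(-1, -28793)) = Add(Add(1278, 34225, 27935), 28793) = Add(63438, 28793) = 92231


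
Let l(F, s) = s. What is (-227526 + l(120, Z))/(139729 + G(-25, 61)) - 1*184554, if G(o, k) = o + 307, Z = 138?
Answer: -25839817482/140011 ≈ -1.8456e+5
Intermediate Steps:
G(o, k) = 307 + o
(-227526 + l(120, Z))/(139729 + G(-25, 61)) - 1*184554 = (-227526 + 138)/(139729 + (307 - 25)) - 1*184554 = -227388/(139729 + 282) - 184554 = -227388/140011 - 184554 = -25839817482/140011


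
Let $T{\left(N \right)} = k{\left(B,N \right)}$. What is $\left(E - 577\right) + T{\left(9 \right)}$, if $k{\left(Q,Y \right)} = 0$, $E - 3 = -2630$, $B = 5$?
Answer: $-3204$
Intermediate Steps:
$E = -2627$ ($E = 3 - 2630 = -2627$)
$T{\left(N \right)} = 0$
$\left(E - 577\right) + T{\left(9 \right)} = \left(-2627 - 577\right) + 0 = -3204 + 0 = -3204$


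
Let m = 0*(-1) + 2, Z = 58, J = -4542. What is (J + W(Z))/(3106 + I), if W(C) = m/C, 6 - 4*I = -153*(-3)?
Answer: -526868/347159 ≈ -1.5177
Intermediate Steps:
m = 2 (m = 0 + 2 = 2)
I = -453/4 (I = 3/2 - (-153)*(-3)/4 = 3/2 - ¼*459 = 3/2 - 459/4 = -453/4 ≈ -113.25)
W(C) = 2/C
(J + W(Z))/(3106 + I) = (-4542 + 2/58)/(3106 - 453/4) = (-4542 + 2*(1/58))/(11971/4) = (-4542 + 1/29)*(4/11971) = -131717/29*4/11971 = -526868/347159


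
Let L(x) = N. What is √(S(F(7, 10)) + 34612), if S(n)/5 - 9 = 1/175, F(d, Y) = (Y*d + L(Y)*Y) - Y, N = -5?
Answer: 2*√10613715/35 ≈ 186.16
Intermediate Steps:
L(x) = -5
F(d, Y) = -6*Y + Y*d (F(d, Y) = (Y*d - 5*Y) - Y = (-5*Y + Y*d) - Y = -6*Y + Y*d)
S(n) = 1576/35 (S(n) = 45 + 5/175 = 45 + 5*(1/175) = 45 + 1/35 = 1576/35)
√(S(F(7, 10)) + 34612) = √(1576/35 + 34612) = √(1212996/35) = 2*√10613715/35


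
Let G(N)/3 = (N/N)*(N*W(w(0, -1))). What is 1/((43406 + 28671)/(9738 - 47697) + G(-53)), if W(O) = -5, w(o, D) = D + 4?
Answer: 37959/30105328 ≈ 0.0012609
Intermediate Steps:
w(o, D) = 4 + D
G(N) = -15*N (G(N) = 3*((N/N)*(N*(-5))) = 3*(1*(-5*N)) = 3*(-5*N) = -15*N)
1/((43406 + 28671)/(9738 - 47697) + G(-53)) = 1/((43406 + 28671)/(9738 - 47697) - 15*(-53)) = 1/(72077/(-37959) + 795) = 1/(72077*(-1/37959) + 795) = 1/(-72077/37959 + 795) = 1/(30105328/37959) = 37959/30105328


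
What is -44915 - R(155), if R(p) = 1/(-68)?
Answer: -3054219/68 ≈ -44915.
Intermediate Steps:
R(p) = -1/68
-44915 - R(155) = -44915 - 1*(-1/68) = -44915 + 1/68 = -3054219/68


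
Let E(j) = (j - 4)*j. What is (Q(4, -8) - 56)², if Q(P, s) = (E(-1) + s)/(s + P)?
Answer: 48841/16 ≈ 3052.6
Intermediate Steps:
E(j) = j*(-4 + j) (E(j) = (-4 + j)*j = j*(-4 + j))
Q(P, s) = (5 + s)/(P + s) (Q(P, s) = (-(-4 - 1) + s)/(s + P) = (-1*(-5) + s)/(P + s) = (5 + s)/(P + s))
(Q(4, -8) - 56)² = ((5 - 8)/(4 - 8) - 56)² = (-3/(-4) - 56)² = (-¼*(-3) - 56)² = (¾ - 56)² = (-221/4)² = 48841/16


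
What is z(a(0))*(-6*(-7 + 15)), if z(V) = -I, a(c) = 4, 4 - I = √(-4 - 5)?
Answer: 192 - 144*I ≈ 192.0 - 144.0*I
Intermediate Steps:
I = 4 - 3*I (I = 4 - √(-4 - 5) = 4 - √(-9) = 4 - 3*I ≈ 4.0 - 3.0*I)
z(V) = -4 + 3*I (z(V) = -(4 - 3*I) = -4 + 3*I)
z(a(0))*(-6*(-7 + 15)) = (-4 + 3*I)*(-6*(-7 + 15)) = (-4 + 3*I)*(-6*8) = (-4 + 3*I)*(-48) = 192 - 144*I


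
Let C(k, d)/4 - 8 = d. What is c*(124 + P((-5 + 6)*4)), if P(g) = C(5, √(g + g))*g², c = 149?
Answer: 94764 + 19072*√2 ≈ 1.2174e+5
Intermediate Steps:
C(k, d) = 32 + 4*d
P(g) = g²*(32 + 4*√2*√g) (P(g) = (32 + 4*√(g + g))*g² = (32 + 4*√(2*g))*g² = (32 + 4*(√2*√g))*g² = (32 + 4*√2*√g)*g² = g²*(32 + 4*√2*√g))
c*(124 + P((-5 + 6)*4)) = 149*(124 + 4*((-5 + 6)*4)²*(8 + √2*√((-5 + 6)*4))) = 149*(124 + 4*(1*4)²*(8 + √2*√(1*4))) = 149*(124 + 4*4²*(8 + √2*√4)) = 149*(124 + 4*16*(8 + √2*2)) = 149*(124 + 4*16*(8 + 2*√2)) = 149*(124 + (512 + 128*√2)) = 149*(636 + 128*√2) = 94764 + 19072*√2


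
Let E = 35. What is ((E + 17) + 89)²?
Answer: 19881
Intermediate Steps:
((E + 17) + 89)² = ((35 + 17) + 89)² = (52 + 89)² = 141² = 19881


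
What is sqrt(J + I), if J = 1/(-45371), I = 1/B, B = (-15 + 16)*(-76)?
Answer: I*sqrt(39177540903)/1724098 ≈ 0.1148*I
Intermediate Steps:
B = -76 (B = 1*(-76) = -76)
I = -1/76 (I = 1/(-76) = -1/76 ≈ -0.013158)
J = -1/45371 ≈ -2.2041e-5
sqrt(J + I) = sqrt(-1/45371 - 1/76) = sqrt(-45447/3448196) = I*sqrt(39177540903)/1724098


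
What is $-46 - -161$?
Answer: $115$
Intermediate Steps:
$-46 - -161 = -46 + 161 = 115$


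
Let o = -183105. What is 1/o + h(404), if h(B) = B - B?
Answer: -1/183105 ≈ -5.4613e-6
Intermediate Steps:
h(B) = 0
1/o + h(404) = 1/(-183105) + 0 = -1/183105 + 0 = -1/183105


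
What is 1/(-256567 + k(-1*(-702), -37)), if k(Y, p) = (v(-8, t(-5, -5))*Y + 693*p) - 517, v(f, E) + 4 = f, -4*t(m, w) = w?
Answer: -1/291149 ≈ -3.4347e-6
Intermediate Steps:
t(m, w) = -w/4
v(f, E) = -4 + f
k(Y, p) = -517 - 12*Y + 693*p (k(Y, p) = ((-4 - 8)*Y + 693*p) - 517 = (-12*Y + 693*p) - 517 = -517 - 12*Y + 693*p)
1/(-256567 + k(-1*(-702), -37)) = 1/(-256567 + (-517 - (-12)*(-702) + 693*(-37))) = 1/(-256567 + (-517 - 12*702 - 25641)) = 1/(-256567 + (-517 - 8424 - 25641)) = 1/(-256567 - 34582) = 1/(-291149) = -1/291149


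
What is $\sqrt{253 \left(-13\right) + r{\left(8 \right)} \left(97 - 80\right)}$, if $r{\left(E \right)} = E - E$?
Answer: $i \sqrt{3289} \approx 57.35 i$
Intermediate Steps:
$r{\left(E \right)} = 0$
$\sqrt{253 \left(-13\right) + r{\left(8 \right)} \left(97 - 80\right)} = \sqrt{253 \left(-13\right) + 0 \left(97 - 80\right)} = \sqrt{-3289 + 0 \cdot 17} = \sqrt{-3289 + 0} = \sqrt{-3289} = i \sqrt{3289}$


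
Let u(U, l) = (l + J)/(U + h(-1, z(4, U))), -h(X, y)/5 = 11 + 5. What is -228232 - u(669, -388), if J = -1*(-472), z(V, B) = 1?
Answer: -134428732/589 ≈ -2.2823e+5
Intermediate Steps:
h(X, y) = -80 (h(X, y) = -5*(11 + 5) = -5*16 = -80)
J = 472
u(U, l) = (472 + l)/(-80 + U) (u(U, l) = (l + 472)/(U - 80) = (472 + l)/(-80 + U))
-228232 - u(669, -388) = -228232 - (472 - 388)/(-80 + 669) = -228232 - 84/589 = -134428732/589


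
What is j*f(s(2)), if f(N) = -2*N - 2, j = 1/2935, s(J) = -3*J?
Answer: 2/587 ≈ 0.0034072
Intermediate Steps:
j = 1/2935 ≈ 0.00034072
f(N) = -2 - 2*N
j*f(s(2)) = (-2 - (-6)*2)/2935 = (-2 - 2*(-6))/2935 = (-2 + 12)/2935 = (1/2935)*10 = 2/587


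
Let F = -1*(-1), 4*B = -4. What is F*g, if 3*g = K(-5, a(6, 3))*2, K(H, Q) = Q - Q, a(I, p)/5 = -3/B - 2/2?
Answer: 0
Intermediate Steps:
B = -1 (B = (¼)*(-4) = -1)
a(I, p) = 10 (a(I, p) = 5*(-3/(-1) - 2/2) = 5*(-3*(-1) - 2*½) = 5*(3 - 1) = 5*2 = 10)
K(H, Q) = 0
F = 1
g = 0 (g = (0*2)/3 = (⅓)*0 = 0)
F*g = 1*0 = 0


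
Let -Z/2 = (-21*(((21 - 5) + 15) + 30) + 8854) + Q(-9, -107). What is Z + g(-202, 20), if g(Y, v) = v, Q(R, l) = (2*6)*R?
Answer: -14910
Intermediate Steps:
Q(R, l) = 12*R
Z = -14930 (Z = -2*((-21*(((21 - 5) + 15) + 30) + 8854) + 12*(-9)) = -2*((-21*((16 + 15) + 30) + 8854) - 108) = -2*((-21*(31 + 30) + 8854) - 108) = -2*((-21*61 + 8854) - 108) = -2*((-1281 + 8854) - 108) = -2*(7573 - 108) = -2*7465 = -14930)
Z + g(-202, 20) = -14930 + 20 = -14910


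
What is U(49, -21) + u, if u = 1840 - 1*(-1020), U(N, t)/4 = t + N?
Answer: 2972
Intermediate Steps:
U(N, t) = 4*N + 4*t (U(N, t) = 4*(t + N) = 4*(N + t) = 4*N + 4*t)
u = 2860 (u = 1840 + 1020 = 2860)
U(49, -21) + u = (4*49 + 4*(-21)) + 2860 = (196 - 84) + 2860 = 112 + 2860 = 2972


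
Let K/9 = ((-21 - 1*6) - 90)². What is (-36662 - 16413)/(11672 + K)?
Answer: -53075/134873 ≈ -0.39352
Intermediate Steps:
K = 123201 (K = 9*((-21 - 1*6) - 90)² = 9*((-21 - 6) - 90)² = 9*(-27 - 90)² = 9*(-117)² = 9*13689 = 123201)
(-36662 - 16413)/(11672 + K) = (-36662 - 16413)/(11672 + 123201) = -53075/134873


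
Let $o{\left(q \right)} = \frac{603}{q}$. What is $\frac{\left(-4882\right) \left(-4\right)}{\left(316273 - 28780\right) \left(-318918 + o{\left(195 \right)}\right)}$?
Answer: $- \frac{1269320}{5959577231217} \approx -2.1299 \cdot 10^{-7}$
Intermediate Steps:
$\frac{\left(-4882\right) \left(-4\right)}{\left(316273 - 28780\right) \left(-318918 + o{\left(195 \right)}\right)} = \frac{\left(-4882\right) \left(-4\right)}{\left(316273 - 28780\right) \left(-318918 + \frac{603}{195}\right)} = \frac{19528}{287493 \left(-318918 + 603 \cdot \frac{1}{195}\right)} = \frac{19528}{287493 \left(-318918 + \frac{201}{65}\right)} = \frac{19528}{287493 \left(- \frac{20729469}{65}\right)} = \frac{19528}{- \frac{5959577231217}{65}} = 19528 \left(- \frac{65}{5959577231217}\right) = - \frac{1269320}{5959577231217}$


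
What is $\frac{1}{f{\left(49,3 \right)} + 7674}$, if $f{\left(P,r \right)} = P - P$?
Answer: $\frac{1}{7674} \approx 0.00013031$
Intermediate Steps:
$f{\left(P,r \right)} = 0$
$\frac{1}{f{\left(49,3 \right)} + 7674} = \frac{1}{0 + 7674} = \frac{1}{7674}$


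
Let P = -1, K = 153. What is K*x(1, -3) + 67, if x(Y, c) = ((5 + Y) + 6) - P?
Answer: 2056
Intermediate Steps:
x(Y, c) = 12 + Y (x(Y, c) = ((5 + Y) + 6) - 1*(-1) = (11 + Y) + 1 = 12 + Y)
K*x(1, -3) + 67 = 153*(12 + 1) + 67 = 153*13 + 67 = 1989 + 67 = 2056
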